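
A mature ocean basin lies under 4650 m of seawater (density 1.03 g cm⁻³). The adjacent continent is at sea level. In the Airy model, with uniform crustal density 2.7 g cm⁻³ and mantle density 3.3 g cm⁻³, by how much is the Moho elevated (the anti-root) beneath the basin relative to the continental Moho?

Balancing pressure at the compensation depth: replacing crust with seawater at the top is compensated by replacing crust with mantle at the base: d (ρ_c − ρ_w) = a (ρ_m − ρ_c).
a = d (ρ_c − ρ_w)/(ρ_m − ρ_c) = 4650 m × 1.67/0.6 = 12900 m.

12900 m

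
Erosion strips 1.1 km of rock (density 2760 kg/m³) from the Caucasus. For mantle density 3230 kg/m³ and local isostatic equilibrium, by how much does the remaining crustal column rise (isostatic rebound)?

0.94 km

Unloading: uplift u = e ρ_c/ρ_m = 1.1 km × 2760/3230 = 0.94 km.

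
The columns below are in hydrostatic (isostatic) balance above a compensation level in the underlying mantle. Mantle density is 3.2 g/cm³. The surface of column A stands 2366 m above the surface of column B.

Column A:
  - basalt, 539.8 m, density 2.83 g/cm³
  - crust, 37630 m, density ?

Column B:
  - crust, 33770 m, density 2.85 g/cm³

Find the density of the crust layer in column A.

2.69 g/cm³

Take the compensation level at the base of the deeper column (depth z_c below the surface of column A) and equate Σ ρ_i t_i down to z_c; mantle fills any gap and the z_c terms cancel.
Column A: 539.8×2.83 + 37630×ρ + (z_c − 38169.8)×3.2
Column B: 2366×0 + 33770×2.85 + (z_c − 2366 − 33770)×3.2
The z_c×3.2 term appears on both sides and cancels. Collect the known terms of each column as K = Σ(ρt)_known − 3.2 × (depth of known layers): K_A = 1527.634 − 3.2×38169.8 = −120615.726; K_B = 96244.5 − 3.2×(2366 + 33770) = −19390.7.
Balance: K_A + 37630×ρ = K_B, so ρ = (K_B − K_A)/37630 = 101225/37630 = 2.69 g/cm³.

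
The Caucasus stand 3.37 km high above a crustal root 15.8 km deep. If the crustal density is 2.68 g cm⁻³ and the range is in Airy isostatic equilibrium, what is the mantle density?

Airy balance: ρ_c h = (ρ_m − ρ_c) r → ρ_m = ρ_c (1 + h/r).
ρ_m = 2.68 × (1 + 3.37 km/15.8 km) = 3.25 g cm⁻³.

3.25 g cm⁻³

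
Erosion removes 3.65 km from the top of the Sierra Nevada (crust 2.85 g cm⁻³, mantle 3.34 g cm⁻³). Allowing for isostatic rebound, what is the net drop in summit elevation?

0.535 km

Rebound u = e ρ_c/ρ_m = 3.65 km × 2.85/3.34 = 3.115 km.
Net surface drop = e − u = 3.65 km − 3.115 km = e (ρ_m − ρ_c)/ρ_m = 0.535 km.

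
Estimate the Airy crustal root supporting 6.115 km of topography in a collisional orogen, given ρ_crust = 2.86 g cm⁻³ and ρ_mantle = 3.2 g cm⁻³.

For local isostatic compensation: the weight of the topography is balanced by the buoyancy of the root, ρ_c h = (ρ_m − ρ_c) r.
r = h · ρ_c / (ρ_m − ρ_c) = 6.115 km × 2.86 / (3.2 − 2.86) = 51.4 km.

51.4 km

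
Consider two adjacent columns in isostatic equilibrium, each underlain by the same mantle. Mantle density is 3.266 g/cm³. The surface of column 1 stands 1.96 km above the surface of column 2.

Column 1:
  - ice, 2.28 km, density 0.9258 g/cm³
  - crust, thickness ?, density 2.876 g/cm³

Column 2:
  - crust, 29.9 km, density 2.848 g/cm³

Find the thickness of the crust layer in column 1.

34.8 km

Take the compensation level at the base of the deeper column (depth z_c below the surface of column 1) and equate Σ ρ_i t_i down to z_c; mantle fills any gap and the z_c terms cancel.
Column 1: 2.28×0.9258 + x×2.876 + (z_c − 2.28 − x)×3.266
Column 2: 1.96×0 + 29.9×2.848 + (z_c − 1.96 − 29.9)×3.266
The z_c×3.266 term appears on both sides and cancels. Collect the known terms of each column as K = Σ(ρt)_known − 3.266 × (depth of known layers): K_1 = 2.110824 − 3.266×2.28 = −5.335656; K_2 = 85.1552 − 3.266×(1.96 + 29.9) = −18.89956.
Balance: K_1 − x×(3.266 − 2.876) = K_2, so x = (K_1 − K_2)/(3.266 − 2.876) = 13.5639/0.39 = 34.8 km.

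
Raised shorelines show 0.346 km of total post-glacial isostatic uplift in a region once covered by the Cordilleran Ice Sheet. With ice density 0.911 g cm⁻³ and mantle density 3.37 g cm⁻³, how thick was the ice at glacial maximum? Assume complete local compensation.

u = t ρ_ice/ρ_m → t = u ρ_m/ρ_ice = 0.346 km × 3.37/0.911 = 1.28 km.

1.28 km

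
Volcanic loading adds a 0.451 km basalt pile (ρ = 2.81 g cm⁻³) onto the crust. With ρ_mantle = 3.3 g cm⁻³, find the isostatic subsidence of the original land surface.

0.384 km

Subaerial loading: s = t ρ_load / ρ_m.
s = 0.451 km × 2.81/3.3 = 0.384 km.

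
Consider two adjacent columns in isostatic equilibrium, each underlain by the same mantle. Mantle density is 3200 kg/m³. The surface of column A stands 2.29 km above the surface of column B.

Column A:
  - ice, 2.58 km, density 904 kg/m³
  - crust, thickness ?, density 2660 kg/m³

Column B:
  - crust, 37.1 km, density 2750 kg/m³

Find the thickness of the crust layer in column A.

33.5 km

Take the compensation level at the base of the deeper column (depth z_c below the surface of column A) and equate Σ ρ_i t_i down to z_c; mantle fills any gap and the z_c terms cancel.
Column A: 2.58×904 + x×2660 + (z_c − 2.58 − x)×3200
Column B: 2.29×0 + 37.1×2750 + (z_c − 2.29 − 37.1)×3200
The z_c×3200 term appears on both sides and cancels. Collect the known terms of each column as K = Σ(ρt)_known − 3200 × (depth of known layers): K_A = 2332.32 − 3200×2.58 = −5923.68; K_B = 102025 − 3200×(2.29 + 37.1) = −24023.
Balance: K_A − x×(3200 − 2660) = K_B, so x = (K_A − K_B)/(3200 − 2660) = 18099.3/540 = 33.5 km.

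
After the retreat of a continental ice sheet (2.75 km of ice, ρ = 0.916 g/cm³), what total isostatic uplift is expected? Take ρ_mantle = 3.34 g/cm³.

Removing the load lets mantle flow back in; uplift u satisfies ρ_ice t = ρ_m u.
u = t ρ_ice/ρ_m = 2.75 km × 0.916/3.34 = 0.754 km.

0.754 km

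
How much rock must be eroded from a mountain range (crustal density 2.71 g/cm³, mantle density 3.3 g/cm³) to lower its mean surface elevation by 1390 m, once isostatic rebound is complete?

Net drop Δ = e − u = e − e ρ_c/ρ_m = e (ρ_m − ρ_c)/ρ_m.
e = Δ ρ_m/(ρ_m − ρ_c) = 1390 m × 3.3/0.59 = 7770 m.

7770 m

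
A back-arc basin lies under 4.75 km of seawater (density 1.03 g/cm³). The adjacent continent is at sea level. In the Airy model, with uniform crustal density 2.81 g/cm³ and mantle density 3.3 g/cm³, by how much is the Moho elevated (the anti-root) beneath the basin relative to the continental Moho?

In Airy isostatic equilibrium: replacing crust with seawater at the top is compensated by replacing crust with mantle at the base: d (ρ_c − ρ_w) = a (ρ_m − ρ_c).
a = d (ρ_c − ρ_w)/(ρ_m − ρ_c) = 4.75 km × 1.78/0.49 = 17.3 km.

17.3 km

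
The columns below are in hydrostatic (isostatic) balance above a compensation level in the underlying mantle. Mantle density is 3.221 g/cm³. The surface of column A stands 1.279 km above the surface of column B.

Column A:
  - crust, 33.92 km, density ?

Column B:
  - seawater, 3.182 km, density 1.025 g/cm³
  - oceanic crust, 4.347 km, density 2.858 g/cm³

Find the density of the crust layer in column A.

2.85 g/cm³

Take the compensation level at the base of the deeper column (depth z_c below the surface of column A) and equate Σ ρ_i t_i down to z_c; mantle fills any gap and the z_c terms cancel.
Column A: 33.92×ρ + (z_c − 33.92)×3.221
Column B: 1.279×0 + 3.182×1.025 + 4.347×2.858 + (z_c − 1.279 − 7.529)×3.221
The z_c×3.221 term appears on both sides and cancels. Collect the known terms of each column as K = Σ(ρt)_known − 3.221 × (depth of known layers): K_A = 0 − 3.221×33.92 = −109.25632; K_B = 15.685276 − 3.221×(1.279 + 7.529) = −12.685292.
Balance: K_A + 33.92×ρ = K_B, so ρ = (K_B − K_A)/33.92 = 96.571/33.92 = 2.85 g/cm³.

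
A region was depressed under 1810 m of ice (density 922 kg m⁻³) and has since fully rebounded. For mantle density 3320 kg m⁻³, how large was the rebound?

503 m

Removing the load lets mantle flow back in; uplift u satisfies ρ_ice t = ρ_m u.
u = t ρ_ice/ρ_m = 1810 m × 922/3320 = 503 m.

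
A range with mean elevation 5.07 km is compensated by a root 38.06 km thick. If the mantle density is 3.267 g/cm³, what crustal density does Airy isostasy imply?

ρ_c h = (ρ_m − ρ_c) r → ρ_c (h + r) = ρ_m r → ρ_c = ρ_m r / (h + r).
ρ_c = 3.267 × 38.06 km / (5.07 km + 38.06 km) = 2.88 g/cm³.

2.88 g/cm³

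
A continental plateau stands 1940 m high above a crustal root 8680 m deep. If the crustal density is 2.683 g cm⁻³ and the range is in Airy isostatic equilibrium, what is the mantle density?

Airy balance: ρ_c h = (ρ_m − ρ_c) r → ρ_m = ρ_c (1 + h/r).
ρ_m = 2.683 × (1 + 1940 m/8680 m) = 3.28 g cm⁻³.

3.28 g cm⁻³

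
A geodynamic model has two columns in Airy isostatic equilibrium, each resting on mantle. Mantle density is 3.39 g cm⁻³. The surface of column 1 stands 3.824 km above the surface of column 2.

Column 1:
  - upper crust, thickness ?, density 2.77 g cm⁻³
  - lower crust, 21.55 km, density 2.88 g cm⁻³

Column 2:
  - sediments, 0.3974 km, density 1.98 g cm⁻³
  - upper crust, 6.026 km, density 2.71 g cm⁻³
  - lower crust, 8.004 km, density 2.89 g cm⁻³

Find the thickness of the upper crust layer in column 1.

17.1 km

Take the compensation level at the base of the deeper column (depth z_c below the surface of column 1) and equate Σ ρ_i t_i down to z_c; mantle fills any gap and the z_c terms cancel.
Column 1: x×2.77 + 21.55×2.88 + (z_c − 21.55 − x)×3.39
Column 2: 3.824×0 + 0.3974×1.98 + 6.026×2.71 + 8.004×2.89 + (z_c − 3.824 − 14.4274)×3.39
The z_c×3.39 term appears on both sides and cancels. Collect the known terms of each column as K = Σ(ρt)_known − 3.39 × (depth of known layers): K_1 = 62.064 − 3.39×21.55 = −10.9905; K_2 = 40.248872 − 3.39×(3.824 + 14.4274) = −21.623374.
Balance: K_1 − x×(3.39 − 2.77) = K_2, so x = (K_1 − K_2)/(3.39 − 2.77) = 10.6329/0.62 = 17.1 km.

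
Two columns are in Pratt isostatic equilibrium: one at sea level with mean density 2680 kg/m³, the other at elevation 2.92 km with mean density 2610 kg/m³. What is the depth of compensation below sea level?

ρ_ref D = ρ (D + h) → D (ρ_ref − ρ) = ρ h.
D = ρ h/(ρ_ref − ρ) = 2610 × 2.92 km/(2680 − 2610) = 109 km.

109 km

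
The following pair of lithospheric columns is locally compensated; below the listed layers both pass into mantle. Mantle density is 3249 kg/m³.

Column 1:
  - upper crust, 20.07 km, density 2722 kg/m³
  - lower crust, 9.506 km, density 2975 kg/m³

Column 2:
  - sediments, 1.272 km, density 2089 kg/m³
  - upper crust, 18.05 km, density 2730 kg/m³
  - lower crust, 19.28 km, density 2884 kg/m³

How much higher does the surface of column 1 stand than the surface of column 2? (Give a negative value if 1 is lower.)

For any compensation level in the mantle, the mantle terms cancel and isostasy reduces to e = (Σt_1 − Σt_2) − (Σ(ρt)_1 − Σ(ρt)_2) / ρ_m.
Σt_1 = 29.576 km; Σt_2 = 38.602 km; Σ(ρt)_1 = 82910.89; Σ(ρt)_2 = 107537.228 (in km·kg/m³).
e = (29.576 − 38.602) − (82910.89 − 107537.228) / 3249 = −1.45 km.

−1.45 km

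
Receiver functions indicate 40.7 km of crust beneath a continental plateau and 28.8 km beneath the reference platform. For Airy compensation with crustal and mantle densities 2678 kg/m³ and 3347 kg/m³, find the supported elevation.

Excess crust Δ = 40.7 km − 28.8 km = 11.9 km, split between elevation h and root r with h + r = Δ.
Airy balance ρ_c h = (ρ_m − ρ_c) r gives r = h ρ_c/(ρ_m − ρ_c), so h (1 + ρ_c/(ρ_m − ρ_c)) = Δ, i.e. h = Δ (ρ_m − ρ_c)/ρ_m.
h = 11.9 km × 669/3347 = 2.38 km.

2.38 km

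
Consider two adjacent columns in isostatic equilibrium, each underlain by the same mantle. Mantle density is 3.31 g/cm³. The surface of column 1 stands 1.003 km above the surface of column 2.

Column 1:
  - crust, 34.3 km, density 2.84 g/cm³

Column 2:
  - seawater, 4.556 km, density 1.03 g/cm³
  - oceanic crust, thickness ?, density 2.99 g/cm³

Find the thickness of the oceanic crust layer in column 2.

7.54 km

Take the compensation level at the base of the deeper column (depth z_c below the surface of column 1) and equate Σ ρ_i t_i down to z_c; mantle fills any gap and the z_c terms cancel.
Column 1: 34.3×2.84 + (z_c − 34.3)×3.31
Column 2: 1.003×0 + 4.556×1.03 + x×2.99 + (z_c − 1.003 − 4.556 − x)×3.31
The z_c×3.31 term appears on both sides and cancels. Collect the known terms of each column as K = Σ(ρt)_known − 3.31 × (depth of known layers): K_1 = 97.412 − 3.31×34.3 = −16.121; K_2 = 4.69268 − 3.31×(1.003 + 4.556) = −13.70761.
Balance: K_1 = K_2 − x×(3.31 − 2.99), so x = (K_2 − K_1)/(3.31 − 2.99) = 2.41339/0.32 = 7.54 km.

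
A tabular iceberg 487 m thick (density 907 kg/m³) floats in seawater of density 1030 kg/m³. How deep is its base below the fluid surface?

429 m

Draft d = t ρ_obj/ρ_fluid = 487 m × 907/1030 = 429 m.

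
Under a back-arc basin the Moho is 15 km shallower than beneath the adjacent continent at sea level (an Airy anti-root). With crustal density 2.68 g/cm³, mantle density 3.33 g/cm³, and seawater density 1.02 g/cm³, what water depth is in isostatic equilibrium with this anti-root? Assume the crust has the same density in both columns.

5.87 km

Replacing a thickness d of crust by seawater at the top must be balanced by replacing crust with mantle at the base: d (ρ_c − ρ_w) = a (ρ_m − ρ_c).
d = a (ρ_m − ρ_c)/(ρ_c − ρ_w) = 15 km × 0.65/1.66 = 5.87 km.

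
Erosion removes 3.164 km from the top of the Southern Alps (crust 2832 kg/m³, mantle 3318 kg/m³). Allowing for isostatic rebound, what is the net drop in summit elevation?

Rebound u = e ρ_c/ρ_m = 3.164 km × 2832/3318 = 2.701 km.
Net surface drop = e − u = 3.164 km − 2.701 km = e (ρ_m − ρ_c)/ρ_m = 0.463 km.

0.463 km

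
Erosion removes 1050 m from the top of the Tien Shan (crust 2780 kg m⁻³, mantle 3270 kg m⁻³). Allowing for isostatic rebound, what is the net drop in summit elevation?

157 m

Rebound u = e ρ_c/ρ_m = 1050 m × 2780/3270 = 892.7 m.
Net surface drop = e − u = 1050 m − 892.7 m = e (ρ_m − ρ_c)/ρ_m = 157 m.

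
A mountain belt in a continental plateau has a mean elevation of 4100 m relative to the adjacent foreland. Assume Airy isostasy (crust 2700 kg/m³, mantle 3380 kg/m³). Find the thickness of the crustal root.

16300 m

In Airy isostatic equilibrium: the weight of the topography is balanced by the buoyancy of the root, ρ_c h = (ρ_m − ρ_c) r.
r = h · ρ_c / (ρ_m − ρ_c) = 4100 m × 2700 / (3380 − 2700) = 16300 m.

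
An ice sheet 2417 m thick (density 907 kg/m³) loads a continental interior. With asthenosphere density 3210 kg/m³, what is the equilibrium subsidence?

683 m

Balancing pressure at the compensation depth: the ice load ρ_ice t is balanced by mantle displaced below, ρ_m s.
s = t ρ_ice / ρ_m = 2417 m × 907/3210 = 683 m.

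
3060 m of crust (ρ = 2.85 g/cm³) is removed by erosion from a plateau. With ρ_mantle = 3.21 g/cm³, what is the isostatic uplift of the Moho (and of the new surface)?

Unloading: uplift u = e ρ_c/ρ_m = 3060 m × 2.85/3.21 = 2720 m.

2720 m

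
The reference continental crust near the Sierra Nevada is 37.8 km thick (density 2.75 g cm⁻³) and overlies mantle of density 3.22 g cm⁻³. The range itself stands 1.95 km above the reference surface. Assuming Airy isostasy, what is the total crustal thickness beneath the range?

Root depth r = h ρ_c / (ρ_m − ρ_c) = 1.95 km × 2.75 / 0.47 = 11.41 km.
Total thickness = T + h + r = 37.8 km + 1.95 km + 11.41 km = 51.2 km.

51.2 km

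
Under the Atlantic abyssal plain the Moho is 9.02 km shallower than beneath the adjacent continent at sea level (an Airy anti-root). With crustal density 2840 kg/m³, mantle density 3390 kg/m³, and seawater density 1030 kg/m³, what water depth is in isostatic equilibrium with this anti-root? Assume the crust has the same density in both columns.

Replacing a thickness d of crust by seawater at the top must be balanced by replacing crust with mantle at the base: d (ρ_c − ρ_w) = a (ρ_m − ρ_c).
d = a (ρ_m − ρ_c)/(ρ_c − ρ_w) = 9.02 km × 550/1810 = 2.74 km.

2.74 km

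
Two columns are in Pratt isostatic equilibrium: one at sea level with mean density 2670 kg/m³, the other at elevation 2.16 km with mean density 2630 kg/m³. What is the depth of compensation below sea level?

142 km

ρ_ref D = ρ (D + h) → D (ρ_ref − ρ) = ρ h.
D = ρ h/(ρ_ref − ρ) = 2630 × 2.16 km/(2670 − 2630) = 142 km.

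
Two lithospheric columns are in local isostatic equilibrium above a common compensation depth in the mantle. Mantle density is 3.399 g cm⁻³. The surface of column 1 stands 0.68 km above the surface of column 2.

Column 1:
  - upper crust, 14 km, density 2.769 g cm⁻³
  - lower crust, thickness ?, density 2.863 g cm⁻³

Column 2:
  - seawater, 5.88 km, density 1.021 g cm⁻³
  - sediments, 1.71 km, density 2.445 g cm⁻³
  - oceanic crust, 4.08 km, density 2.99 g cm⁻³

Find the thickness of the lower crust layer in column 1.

20.1 km

Take the compensation level at the base of the deeper column (depth z_c below the surface of column 1) and equate Σ ρ_i t_i down to z_c; mantle fills any gap and the z_c terms cancel.
Column 1: 14×2.769 + x×2.863 + (z_c − 14 − x)×3.399
Column 2: 0.68×0 + 5.88×1.021 + 1.71×2.445 + 4.08×2.99 + (z_c − 0.68 − 11.67)×3.399
The z_c×3.399 term appears on both sides and cancels. Collect the known terms of each column as K = Σ(ρt)_known − 3.399 × (depth of known layers): K_1 = 38.766 − 3.399×14 = −8.82; K_2 = 22.38363 − 3.399×(0.68 + 11.67) = −19.59402.
Balance: K_1 − x×(3.399 − 2.863) = K_2, so x = (K_1 − K_2)/(3.399 − 2.863) = 10.774/0.536 = 20.1 km.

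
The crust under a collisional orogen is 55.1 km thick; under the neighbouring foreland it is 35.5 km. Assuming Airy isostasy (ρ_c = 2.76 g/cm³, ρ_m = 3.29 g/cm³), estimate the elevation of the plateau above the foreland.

3.16 km

Excess crust Δ = 55.1 km − 35.5 km = 19.6 km, split between elevation h and root r with h + r = Δ.
Airy balance ρ_c h = (ρ_m − ρ_c) r gives r = h ρ_c/(ρ_m − ρ_c), so h (1 + ρ_c/(ρ_m − ρ_c)) = Δ, i.e. h = Δ (ρ_m − ρ_c)/ρ_m.
h = 19.6 km × 0.53/3.29 = 3.16 km.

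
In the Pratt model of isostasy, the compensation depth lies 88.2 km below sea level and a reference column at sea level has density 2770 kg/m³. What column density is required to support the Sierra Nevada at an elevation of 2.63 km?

2690 kg/m³

Pratt balance: ρ_ref D = ρ (D + h).
ρ = ρ_ref D/(D + h) = 2770 × 88.2 km/(88.2 km + 2.63 km) = 2690 kg/m³.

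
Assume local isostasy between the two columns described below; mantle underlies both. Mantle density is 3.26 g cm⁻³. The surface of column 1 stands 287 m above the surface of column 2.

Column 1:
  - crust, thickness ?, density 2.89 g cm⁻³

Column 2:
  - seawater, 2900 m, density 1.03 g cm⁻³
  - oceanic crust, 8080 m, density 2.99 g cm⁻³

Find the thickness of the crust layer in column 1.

25900 m

Take the compensation level at the base of the deeper column (depth z_c below the surface of column 1) and equate Σ ρ_i t_i down to z_c; mantle fills any gap and the z_c terms cancel.
Column 1: x×2.89 + (z_c − 0 − x)×3.26
Column 2: 287×0 + 2900×1.03 + 8080×2.99 + (z_c − 287 − 10980)×3.26
The z_c×3.26 term appears on both sides and cancels. Collect the known terms of each column as K = Σ(ρt)_known − 3.26 × (depth of known layers): K_1 = 0 − 3.26×0 = 0; K_2 = 27146.2 − 3.26×(287 + 10980) = −9584.22.
Balance: K_1 − x×(3.26 − 2.89) = K_2, so x = (K_1 − K_2)/(3.26 − 2.89) = 9584.22/0.37 = 25900 m.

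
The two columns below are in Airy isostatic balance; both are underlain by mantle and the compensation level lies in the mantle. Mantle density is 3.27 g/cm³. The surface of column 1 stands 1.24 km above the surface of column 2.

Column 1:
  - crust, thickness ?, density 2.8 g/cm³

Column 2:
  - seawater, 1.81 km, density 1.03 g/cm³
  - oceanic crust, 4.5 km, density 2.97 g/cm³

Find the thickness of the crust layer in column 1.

Take the compensation level at the base of the deeper column (depth z_c below the surface of column 1) and equate Σ ρ_i t_i down to z_c; mantle fills any gap and the z_c terms cancel.
Column 1: x×2.8 + (z_c − 0 − x)×3.27
Column 2: 1.24×0 + 1.81×1.03 + 4.5×2.97 + (z_c − 1.24 − 6.31)×3.27
The z_c×3.27 term appears on both sides and cancels. Collect the known terms of each column as K = Σ(ρt)_known − 3.27 × (depth of known layers): K_1 = 0 − 3.27×0 = 0; K_2 = 15.2293 − 3.27×(1.24 + 6.31) = −9.4592.
Balance: K_1 − x×(3.27 − 2.8) = K_2, so x = (K_1 − K_2)/(3.27 − 2.8) = 9.4592/0.47 = 20.1 km.

20.1 km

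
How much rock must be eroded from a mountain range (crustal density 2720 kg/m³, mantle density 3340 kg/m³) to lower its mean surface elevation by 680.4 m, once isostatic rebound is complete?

3670 m

Net drop Δ = e − u = e − e ρ_c/ρ_m = e (ρ_m − ρ_c)/ρ_m.
e = Δ ρ_m/(ρ_m − ρ_c) = 680.4 m × 3340/620 = 3670 m.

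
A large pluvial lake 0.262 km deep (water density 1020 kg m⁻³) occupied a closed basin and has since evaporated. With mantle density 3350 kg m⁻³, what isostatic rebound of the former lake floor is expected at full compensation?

u = d ρ_w/ρ_m = 0.262 km × 1020/3350 = 0.0798 km.

0.0798 km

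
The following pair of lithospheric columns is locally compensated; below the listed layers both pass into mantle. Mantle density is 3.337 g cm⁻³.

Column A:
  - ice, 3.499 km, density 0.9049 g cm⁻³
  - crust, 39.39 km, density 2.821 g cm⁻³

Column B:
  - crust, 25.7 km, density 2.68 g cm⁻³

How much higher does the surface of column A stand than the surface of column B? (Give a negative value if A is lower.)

For any compensation level in the mantle, the mantle terms cancel and isostasy reduces to e = (Σt_A − Σt_B) − (Σ(ρt)_A − Σ(ρt)_B) / ρ_m.
Σt_A = 42.889 km; Σt_B = 25.7 km; Σ(ρt)_A = 114.285435; Σ(ρt)_B = 68.876 (in km·g cm⁻³).
e = (42.889 − 25.7) − (114.285435 − 68.876) / 3.337 = 3.58 km.

3.58 km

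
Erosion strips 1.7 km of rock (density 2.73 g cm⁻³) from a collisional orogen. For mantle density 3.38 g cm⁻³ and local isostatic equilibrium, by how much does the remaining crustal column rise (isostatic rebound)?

1.37 km

Unloading: uplift u = e ρ_c/ρ_m = 1.7 km × 2.73/3.38 = 1.37 km.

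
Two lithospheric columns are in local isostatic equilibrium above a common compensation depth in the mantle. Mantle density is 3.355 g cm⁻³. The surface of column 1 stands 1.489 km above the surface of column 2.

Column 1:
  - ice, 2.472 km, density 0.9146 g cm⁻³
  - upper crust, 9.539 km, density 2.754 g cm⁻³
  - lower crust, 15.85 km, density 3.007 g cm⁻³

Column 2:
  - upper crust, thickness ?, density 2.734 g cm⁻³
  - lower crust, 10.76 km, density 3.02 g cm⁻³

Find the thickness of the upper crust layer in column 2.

14 km

Take the compensation level at the base of the deeper column (depth z_c below the surface of column 1) and equate Σ ρ_i t_i down to z_c; mantle fills any gap and the z_c terms cancel.
Column 1: 2.472×0.9146 + 9.539×2.754 + 15.85×3.007 + (z_c − 27.861)×3.355
Column 2: 1.489×0 + x×2.734 + 10.76×3.02 + (z_c − 1.489 − 10.76 − x)×3.355
The z_c×3.355 term appears on both sides and cancels. Collect the known terms of each column as K = Σ(ρt)_known − 3.355 × (depth of known layers): K_1 = 76.1922472 − 3.355×27.861 = −17.2814078; K_2 = 32.4952 − 3.355×(1.489 + 10.76) = −8.600195.
Balance: K_1 = K_2 − x×(3.355 − 2.734), so x = (K_2 − K_1)/(3.355 − 2.734) = 8.68121/0.621 = 14 km.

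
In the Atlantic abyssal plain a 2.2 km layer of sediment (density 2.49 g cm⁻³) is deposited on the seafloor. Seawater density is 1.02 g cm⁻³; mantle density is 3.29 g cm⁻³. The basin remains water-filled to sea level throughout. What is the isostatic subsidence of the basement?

1.42 km

Submarine loading: the sediment displaces seawater, and the subsidence is in turn flooded, so s (ρ_m − ρ_w) = t (ρ_sed − ρ_w).
s = 2.2 km × (2.49 − 1.02) / (3.29 − 1.02) = 1.42 km.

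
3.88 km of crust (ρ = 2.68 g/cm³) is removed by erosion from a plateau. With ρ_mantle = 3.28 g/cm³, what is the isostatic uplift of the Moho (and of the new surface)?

3.17 km

Unloading: uplift u = e ρ_c/ρ_m = 3.88 km × 2.68/3.28 = 3.17 km.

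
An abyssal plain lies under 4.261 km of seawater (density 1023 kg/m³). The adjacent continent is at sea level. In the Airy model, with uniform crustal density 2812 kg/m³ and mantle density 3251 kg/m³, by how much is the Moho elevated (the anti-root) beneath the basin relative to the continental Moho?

By Archimedes' principle applied to the lithosphere: replacing crust with seawater at the top is compensated by replacing crust with mantle at the base: d (ρ_c − ρ_w) = a (ρ_m − ρ_c).
a = d (ρ_c − ρ_w)/(ρ_m − ρ_c) = 4.261 km × 1789/439 = 17.4 km.

17.4 km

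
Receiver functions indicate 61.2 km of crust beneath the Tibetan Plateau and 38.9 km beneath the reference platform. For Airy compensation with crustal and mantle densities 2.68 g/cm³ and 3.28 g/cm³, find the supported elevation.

Excess crust Δ = 61.2 km − 38.9 km = 22.3 km, split between elevation h and root r with h + r = Δ.
Airy balance ρ_c h = (ρ_m − ρ_c) r gives r = h ρ_c/(ρ_m − ρ_c), so h (1 + ρ_c/(ρ_m − ρ_c)) = Δ, i.e. h = Δ (ρ_m − ρ_c)/ρ_m.
h = 22.3 km × 0.6/3.28 = 4.08 km.

4.08 km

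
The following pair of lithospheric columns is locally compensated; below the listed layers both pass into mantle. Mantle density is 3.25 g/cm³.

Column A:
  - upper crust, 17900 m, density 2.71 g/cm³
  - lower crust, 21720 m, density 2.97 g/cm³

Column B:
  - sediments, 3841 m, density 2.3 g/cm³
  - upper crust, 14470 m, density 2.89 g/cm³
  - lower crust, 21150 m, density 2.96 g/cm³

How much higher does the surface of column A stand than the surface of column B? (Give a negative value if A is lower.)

233 m

For any compensation level in the mantle, the mantle terms cancel and isostasy reduces to e = (Σt_A − Σt_B) − (Σ(ρt)_A − Σ(ρt)_B) / ρ_m.
Σt_A = 39620 m; Σt_B = 39461 m; Σ(ρt)_A = 113017.4; Σ(ρt)_B = 113256.6 (in m·g/cm³).
e = (39620 − 39461) − (113017.4 − 113256.6) / 3.25 = 233 m.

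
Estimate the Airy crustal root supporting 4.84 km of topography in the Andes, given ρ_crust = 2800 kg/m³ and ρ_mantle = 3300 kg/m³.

27.1 km

Isostatic balance requires: the weight of the topography is balanced by the buoyancy of the root, ρ_c h = (ρ_m − ρ_c) r.
r = h · ρ_c / (ρ_m − ρ_c) = 4.84 km × 2800 / (3300 − 2800) = 27.1 km.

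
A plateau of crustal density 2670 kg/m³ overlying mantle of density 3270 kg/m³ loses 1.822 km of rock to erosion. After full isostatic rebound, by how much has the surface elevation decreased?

Rebound u = e ρ_c/ρ_m = 1.822 km × 2670/3270 = 1.488 km.
Net surface drop = e − u = 1.822 km − 1.488 km = e (ρ_m − ρ_c)/ρ_m = 0.334 km.

0.334 km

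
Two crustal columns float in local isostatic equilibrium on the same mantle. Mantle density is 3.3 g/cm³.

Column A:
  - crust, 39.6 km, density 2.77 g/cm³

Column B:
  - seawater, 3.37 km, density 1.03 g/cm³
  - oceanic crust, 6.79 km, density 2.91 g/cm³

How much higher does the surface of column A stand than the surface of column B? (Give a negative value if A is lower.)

For any compensation level in the mantle, the mantle terms cancel and isostasy reduces to e = (Σt_A − Σt_B) − (Σ(ρt)_A − Σ(ρt)_B) / ρ_m.
Σt_A = 39.6 km; Σt_B = 10.16 km; Σ(ρt)_A = 109.692; Σ(ρt)_B = 23.23 (in km·g/cm³).
e = (39.6 − 10.16) − (109.692 − 23.23) / 3.3 = 3.24 km.

3.24 km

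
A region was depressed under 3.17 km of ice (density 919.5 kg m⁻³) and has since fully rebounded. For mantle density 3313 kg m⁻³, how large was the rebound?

0.88 km

Removing the load lets mantle flow back in; uplift u satisfies ρ_ice t = ρ_m u.
u = t ρ_ice/ρ_m = 3.17 km × 919.5/3313 = 0.88 km.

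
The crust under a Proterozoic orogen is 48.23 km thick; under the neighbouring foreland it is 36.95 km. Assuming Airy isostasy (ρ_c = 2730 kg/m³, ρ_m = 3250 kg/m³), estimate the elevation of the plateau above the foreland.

Excess crust Δ = 48.23 km − 36.95 km = 11.28 km, split between elevation h and root r with h + r = Δ.
Airy balance ρ_c h = (ρ_m − ρ_c) r gives r = h ρ_c/(ρ_m − ρ_c), so h (1 + ρ_c/(ρ_m − ρ_c)) = Δ, i.e. h = Δ (ρ_m − ρ_c)/ρ_m.
h = 11.28 km × 520/3250 = 1.8 km.

1.8 km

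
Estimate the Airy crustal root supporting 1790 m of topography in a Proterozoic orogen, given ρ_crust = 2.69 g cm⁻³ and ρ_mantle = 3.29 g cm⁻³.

8030 m

Balancing pressure at the compensation depth: the weight of the topography is balanced by the buoyancy of the root, ρ_c h = (ρ_m − ρ_c) r.
r = h · ρ_c / (ρ_m − ρ_c) = 1790 m × 2.69 / (3.29 − 2.69) = 8030 m.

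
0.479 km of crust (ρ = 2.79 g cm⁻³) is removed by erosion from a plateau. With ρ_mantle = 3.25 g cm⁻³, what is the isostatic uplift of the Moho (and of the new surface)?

Unloading: uplift u = e ρ_c/ρ_m = 0.479 km × 2.79/3.25 = 0.411 km.

0.411 km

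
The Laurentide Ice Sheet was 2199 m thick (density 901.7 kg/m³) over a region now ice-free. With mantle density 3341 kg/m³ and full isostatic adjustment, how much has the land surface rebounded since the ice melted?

593 m

Removing the load lets mantle flow back in; uplift u satisfies ρ_ice t = ρ_m u.
u = t ρ_ice/ρ_m = 2199 m × 901.7/3341 = 593 m.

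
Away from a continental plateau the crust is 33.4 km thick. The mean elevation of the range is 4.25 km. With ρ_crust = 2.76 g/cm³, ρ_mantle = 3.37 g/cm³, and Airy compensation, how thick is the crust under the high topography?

Root depth r = h ρ_c / (ρ_m − ρ_c) = 4.25 km × 2.76 / 0.61 = 19.23 km.
Total thickness = T + h + r = 33.4 km + 4.25 km + 19.23 km = 56.9 km.

56.9 km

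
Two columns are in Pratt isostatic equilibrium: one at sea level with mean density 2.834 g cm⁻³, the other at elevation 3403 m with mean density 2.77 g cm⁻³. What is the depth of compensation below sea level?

ρ_ref D = ρ (D + h) → D (ρ_ref − ρ) = ρ h.
D = ρ h/(ρ_ref − ρ) = 2.77 × 3403 m/(2.834 − 2.77) = 147000 m.

147000 m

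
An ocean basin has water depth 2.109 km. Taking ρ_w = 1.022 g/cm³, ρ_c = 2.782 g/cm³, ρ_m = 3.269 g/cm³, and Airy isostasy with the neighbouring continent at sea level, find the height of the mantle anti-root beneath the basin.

7.62 km

In Airy isostatic equilibrium: replacing crust with seawater at the top is compensated by replacing crust with mantle at the base: d (ρ_c − ρ_w) = a (ρ_m − ρ_c).
a = d (ρ_c − ρ_w)/(ρ_m − ρ_c) = 2.109 km × 1.76/0.487 = 7.62 km.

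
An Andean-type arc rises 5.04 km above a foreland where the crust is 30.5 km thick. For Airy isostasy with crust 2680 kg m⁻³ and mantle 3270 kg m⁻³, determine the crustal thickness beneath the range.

58.4 km

Root depth r = h ρ_c / (ρ_m − ρ_c) = 5.04 km × 2680 / 590 = 22.89 km.
Total thickness = T + h + r = 30.5 km + 5.04 km + 22.89 km = 58.4 km.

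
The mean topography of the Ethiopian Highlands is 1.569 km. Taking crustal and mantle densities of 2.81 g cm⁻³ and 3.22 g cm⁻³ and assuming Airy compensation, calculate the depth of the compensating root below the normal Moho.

10.8 km

For local isostatic compensation: the weight of the topography is balanced by the buoyancy of the root, ρ_c h = (ρ_m − ρ_c) r.
r = h · ρ_c / (ρ_m − ρ_c) = 1.569 km × 2.81 / (3.22 − 2.81) = 10.8 km.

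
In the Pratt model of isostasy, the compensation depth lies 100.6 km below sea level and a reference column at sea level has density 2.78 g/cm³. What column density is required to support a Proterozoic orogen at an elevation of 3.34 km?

Pratt balance: ρ_ref D = ρ (D + h).
ρ = ρ_ref D/(D + h) = 2.78 × 100.6 km/(100.6 km + 3.34 km) = 2.69 g/cm³.

2.69 g/cm³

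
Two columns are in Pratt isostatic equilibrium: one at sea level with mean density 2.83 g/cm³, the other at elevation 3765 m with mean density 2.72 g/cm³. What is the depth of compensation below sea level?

ρ_ref D = ρ (D + h) → D (ρ_ref − ρ) = ρ h.
D = ρ h/(ρ_ref − ρ) = 2.72 × 3765 m/(2.83 − 2.72) = 93100 m.

93100 m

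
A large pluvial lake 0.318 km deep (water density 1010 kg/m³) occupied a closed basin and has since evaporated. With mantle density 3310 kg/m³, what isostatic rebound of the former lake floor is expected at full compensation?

u = d ρ_w/ρ_m = 0.318 km × 1010/3310 = 0.097 km.

0.097 km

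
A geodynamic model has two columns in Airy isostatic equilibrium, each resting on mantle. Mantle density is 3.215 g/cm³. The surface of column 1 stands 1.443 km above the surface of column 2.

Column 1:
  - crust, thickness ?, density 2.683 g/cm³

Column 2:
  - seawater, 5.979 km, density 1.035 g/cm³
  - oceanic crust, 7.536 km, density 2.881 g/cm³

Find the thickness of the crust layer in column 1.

Take the compensation level at the base of the deeper column (depth z_c below the surface of column 1) and equate Σ ρ_i t_i down to z_c; mantle fills any gap and the z_c terms cancel.
Column 1: x×2.683 + (z_c − 0 − x)×3.215
Column 2: 1.443×0 + 5.979×1.035 + 7.536×2.881 + (z_c − 1.443 − 13.515)×3.215
The z_c×3.215 term appears on both sides and cancels. Collect the known terms of each column as K = Σ(ρt)_known − 3.215 × (depth of known layers): K_1 = 0 − 3.215×0 = 0; K_2 = 27.899481 − 3.215×(1.443 + 13.515) = −20.190489.
Balance: K_1 − x×(3.215 − 2.683) = K_2, so x = (K_1 − K_2)/(3.215 − 2.683) = 20.1905/0.532 = 38 km.

38 km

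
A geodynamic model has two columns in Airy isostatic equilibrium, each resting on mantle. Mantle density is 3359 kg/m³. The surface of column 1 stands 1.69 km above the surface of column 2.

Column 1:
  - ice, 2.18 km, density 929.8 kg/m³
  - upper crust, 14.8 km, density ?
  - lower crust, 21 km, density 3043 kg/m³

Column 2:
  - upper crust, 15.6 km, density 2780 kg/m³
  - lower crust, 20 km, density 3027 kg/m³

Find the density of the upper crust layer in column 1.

2720 kg/m³

Take the compensation level at the base of the deeper column (depth z_c below the surface of column 1) and equate Σ ρ_i t_i down to z_c; mantle fills any gap and the z_c terms cancel.
Column 1: 2.18×929.8 + 14.8×ρ + 21×3043 + (z_c − 37.98)×3359
Column 2: 1.69×0 + 15.6×2780 + 20×3027 + (z_c − 1.69 − 35.6)×3359
The z_c×3359 term appears on both sides and cancels. Collect the known terms of each column as K = Σ(ρt)_known − 3359 × (depth of known layers): K_1 = 65929.964 − 3359×37.98 = −61644.856; K_2 = 103908 − 3359×(1.69 + 35.6) = −21349.11.
Balance: K_1 + 14.8×ρ = K_2, so ρ = (K_2 − K_1)/14.8 = 40295.7/14.8 = 2720 kg/m³.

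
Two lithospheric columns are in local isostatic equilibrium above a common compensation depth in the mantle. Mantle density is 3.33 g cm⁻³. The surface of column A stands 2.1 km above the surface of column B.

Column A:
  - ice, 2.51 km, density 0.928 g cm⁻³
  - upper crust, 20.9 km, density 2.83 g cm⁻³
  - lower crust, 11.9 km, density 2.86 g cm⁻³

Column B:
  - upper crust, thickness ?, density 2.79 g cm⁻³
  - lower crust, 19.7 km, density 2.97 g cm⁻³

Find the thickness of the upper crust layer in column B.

14.8 km

Take the compensation level at the base of the deeper column (depth z_c below the surface of column A) and equate Σ ρ_i t_i down to z_c; mantle fills any gap and the z_c terms cancel.
Column A: 2.51×0.928 + 20.9×2.83 + 11.9×2.86 + (z_c − 35.31)×3.33
Column B: 2.1×0 + x×2.79 + 19.7×2.97 + (z_c − 2.1 − 19.7 − x)×3.33
The z_c×3.33 term appears on both sides and cancels. Collect the known terms of each column as K = Σ(ρt)_known − 3.33 × (depth of known layers): K_A = 95.51028 − 3.33×35.31 = −22.07202; K_B = 58.509 − 3.33×(2.1 + 19.7) = −14.085.
Balance: K_A = K_B − x×(3.33 − 2.79), so x = (K_B − K_A)/(3.33 − 2.79) = 7.98702/0.54 = 14.8 km.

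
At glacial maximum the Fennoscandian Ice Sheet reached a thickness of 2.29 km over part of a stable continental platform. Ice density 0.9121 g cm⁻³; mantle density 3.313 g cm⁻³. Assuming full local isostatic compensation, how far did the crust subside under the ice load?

For local isostatic compensation: the ice load ρ_ice t is balanced by mantle displaced below, ρ_m s.
s = t ρ_ice / ρ_m = 2.29 km × 0.9121/3.313 = 0.63 km.

0.63 km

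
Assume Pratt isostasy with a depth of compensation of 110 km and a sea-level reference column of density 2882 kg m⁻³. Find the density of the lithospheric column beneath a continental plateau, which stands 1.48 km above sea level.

Pratt balance: ρ_ref D = ρ (D + h).
ρ = ρ_ref D/(D + h) = 2882 × 110 km/(110 km + 1.48 km) = 2840 kg m⁻³.

2840 kg m⁻³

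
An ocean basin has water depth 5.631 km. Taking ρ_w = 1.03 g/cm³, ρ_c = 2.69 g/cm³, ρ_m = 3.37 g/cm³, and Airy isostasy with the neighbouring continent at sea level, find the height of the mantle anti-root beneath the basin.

13.7 km

Equating mass per unit area of the two columns: replacing crust with seawater at the top is compensated by replacing crust with mantle at the base: d (ρ_c − ρ_w) = a (ρ_m − ρ_c).
a = d (ρ_c − ρ_w)/(ρ_m − ρ_c) = 5.631 km × 1.66/0.68 = 13.7 km.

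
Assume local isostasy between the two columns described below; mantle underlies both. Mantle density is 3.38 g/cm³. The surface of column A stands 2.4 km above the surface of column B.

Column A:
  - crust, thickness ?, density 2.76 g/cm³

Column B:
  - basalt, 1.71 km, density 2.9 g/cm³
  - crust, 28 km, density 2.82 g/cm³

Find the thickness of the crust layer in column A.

39.7 km

Take the compensation level at the base of the deeper column (depth z_c below the surface of column A) and equate Σ ρ_i t_i down to z_c; mantle fills any gap and the z_c terms cancel.
Column A: x×2.76 + (z_c − 0 − x)×3.38
Column B: 2.4×0 + 1.71×2.9 + 28×2.82 + (z_c − 2.4 − 29.71)×3.38
The z_c×3.38 term appears on both sides and cancels. Collect the known terms of each column as K = Σ(ρt)_known − 3.38 × (depth of known layers): K_A = 0 − 3.38×0 = 0; K_B = 83.919 − 3.38×(2.4 + 29.71) = −24.6128.
Balance: K_A − x×(3.38 − 2.76) = K_B, so x = (K_A − K_B)/(3.38 − 2.76) = 24.6128/0.62 = 39.7 km.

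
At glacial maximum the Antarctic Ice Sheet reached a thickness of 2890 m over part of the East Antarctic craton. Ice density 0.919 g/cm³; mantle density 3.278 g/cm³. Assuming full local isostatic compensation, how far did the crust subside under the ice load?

810 m

By Archimedes' principle applied to the lithosphere: the ice load ρ_ice t is balanced by mantle displaced below, ρ_m s.
s = t ρ_ice / ρ_m = 2890 m × 0.919/3.278 = 810 m.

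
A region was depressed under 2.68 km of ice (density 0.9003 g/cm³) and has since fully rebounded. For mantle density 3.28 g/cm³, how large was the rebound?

Removing the load lets mantle flow back in; uplift u satisfies ρ_ice t = ρ_m u.
u = t ρ_ice/ρ_m = 2.68 km × 0.9003/3.28 = 0.736 km.

0.736 km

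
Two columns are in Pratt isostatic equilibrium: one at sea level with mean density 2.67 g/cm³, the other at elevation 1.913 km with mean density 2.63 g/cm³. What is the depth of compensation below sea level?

126 km

ρ_ref D = ρ (D + h) → D (ρ_ref − ρ) = ρ h.
D = ρ h/(ρ_ref − ρ) = 2.63 × 1.913 km/(2.67 − 2.63) = 126 km.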